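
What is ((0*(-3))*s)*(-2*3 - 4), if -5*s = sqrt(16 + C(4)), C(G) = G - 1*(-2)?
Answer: 0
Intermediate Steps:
C(G) = 2 + G (C(G) = G + 2 = 2 + G)
s = -sqrt(22)/5 (s = -sqrt(16 + (2 + 4))/5 = -sqrt(16 + 6)/5 = -sqrt(22)/5 ≈ -0.93808)
((0*(-3))*s)*(-2*3 - 4) = ((0*(-3))*(-sqrt(22)/5))*(-2*3 - 4) = (0*(-sqrt(22)/5))*(-6 - 4) = 0*(-10) = 0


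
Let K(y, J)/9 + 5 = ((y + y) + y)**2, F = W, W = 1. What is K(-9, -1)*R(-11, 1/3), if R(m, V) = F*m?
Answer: -71676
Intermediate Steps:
F = 1
K(y, J) = -45 + 81*y**2 (K(y, J) = -45 + 9*((y + y) + y)**2 = -45 + 9*(2*y + y)**2 = -45 + 9*(3*y)**2 = -45 + 9*(9*y**2) = -45 + 81*y**2)
R(m, V) = m (R(m, V) = 1*m = m)
K(-9, -1)*R(-11, 1/3) = (-45 + 81*(-9)**2)*(-11) = (-45 + 81*81)*(-11) = (-45 + 6561)*(-11) = 6516*(-11) = -71676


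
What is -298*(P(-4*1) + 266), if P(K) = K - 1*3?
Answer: -77182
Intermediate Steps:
P(K) = -3 + K (P(K) = K - 3 = -3 + K)
-298*(P(-4*1) + 266) = -298*((-3 - 4*1) + 266) = -298*((-3 - 4) + 266) = -298*(-7 + 266) = -298*259 = -77182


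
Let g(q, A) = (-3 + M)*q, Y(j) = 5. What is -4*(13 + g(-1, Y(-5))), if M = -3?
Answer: -76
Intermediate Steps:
g(q, A) = -6*q (g(q, A) = (-3 - 3)*q = -6*q)
-4*(13 + g(-1, Y(-5))) = -4*(13 - 6*(-1)) = -4*(13 + 6) = -4*19 = -76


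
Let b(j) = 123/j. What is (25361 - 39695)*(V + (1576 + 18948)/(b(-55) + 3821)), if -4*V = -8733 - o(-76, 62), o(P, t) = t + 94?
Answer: -419155215018/13127 ≈ -3.1931e+7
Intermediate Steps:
o(P, t) = 94 + t
V = 8889/4 (V = -(-8733 - (94 + 62))/4 = -(-8733 - 1*156)/4 = -(-8733 - 156)/4 = -1/4*(-8889) = 8889/4 ≈ 2222.3)
(25361 - 39695)*(V + (1576 + 18948)/(b(-55) + 3821)) = (25361 - 39695)*(8889/4 + (1576 + 18948)/(123/(-55) + 3821)) = -14334*(8889/4 + 20524/(123*(-1/55) + 3821)) = -14334*(8889/4 + 20524/(-123/55 + 3821)) = -14334*(8889/4 + 20524/(210032/55)) = -14334*(8889/4 + 20524*(55/210032)) = -14334*(8889/4 + 282205/52508) = -14334*29242027/13127 = -419155215018/13127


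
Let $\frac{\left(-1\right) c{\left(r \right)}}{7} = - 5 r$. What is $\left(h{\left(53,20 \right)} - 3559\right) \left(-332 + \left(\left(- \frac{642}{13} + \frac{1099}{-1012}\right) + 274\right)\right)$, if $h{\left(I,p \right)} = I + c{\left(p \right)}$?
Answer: $\frac{87049379}{286} \approx 3.0437 \cdot 10^{5}$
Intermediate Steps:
$c{\left(r \right)} = 35 r$ ($c{\left(r \right)} = - 7 \left(- 5 r\right) = 35 r$)
$h{\left(I,p \right)} = I + 35 p$
$\left(h{\left(53,20 \right)} - 3559\right) \left(-332 + \left(\left(- \frac{642}{13} + \frac{1099}{-1012}\right) + 274\right)\right) = \left(\left(53 + 35 \cdot 20\right) - 3559\right) \left(-332 + \left(\left(- \frac{642}{13} + \frac{1099}{-1012}\right) + 274\right)\right) = \left(\left(53 + 700\right) - 3559\right) \left(-332 + \left(\left(\left(-642\right) \frac{1}{13} + 1099 \left(- \frac{1}{1012}\right)\right) + 274\right)\right) = \left(753 - 3559\right) \left(-332 + \left(\left(- \frac{642}{13} - \frac{1099}{1012}\right) + 274\right)\right) = - 2806 \left(-332 + \left(- \frac{663991}{13156} + 274\right)\right) = - 2806 \left(-332 + \frac{2940753}{13156}\right) = \left(-2806\right) \left(- \frac{1427039}{13156}\right) = \frac{87049379}{286}$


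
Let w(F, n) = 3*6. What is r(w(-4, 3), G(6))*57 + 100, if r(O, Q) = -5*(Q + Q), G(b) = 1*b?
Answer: -3320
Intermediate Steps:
w(F, n) = 18
G(b) = b
r(O, Q) = -10*Q
r(w(-4, 3), G(6))*57 + 100 = -10*6*57 + 100 = -60*57 + 100 = -3420 + 100 = -3320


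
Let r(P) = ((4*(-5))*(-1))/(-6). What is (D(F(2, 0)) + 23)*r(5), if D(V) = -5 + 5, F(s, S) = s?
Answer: -230/3 ≈ -76.667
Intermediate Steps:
D(V) = 0
r(P) = -10/3 (r(P) = -20*(-1)*(-1/6) = 20*(-1/6) = -10/3)
(D(F(2, 0)) + 23)*r(5) = (0 + 23)*(-10/3) = 23*(-10/3) = -230/3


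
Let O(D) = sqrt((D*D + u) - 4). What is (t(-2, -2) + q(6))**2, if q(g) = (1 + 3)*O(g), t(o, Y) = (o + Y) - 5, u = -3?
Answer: 545 - 72*sqrt(29) ≈ 157.27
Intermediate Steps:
t(o, Y) = -5 + Y + o (t(o, Y) = (Y + o) - 5 = -5 + Y + o)
O(D) = sqrt(-7 + D**2) (O(D) = sqrt((D*D - 3) - 4) = sqrt((D**2 - 3) - 4) = sqrt((-3 + D**2) - 4) = sqrt(-7 + D**2))
q(g) = 4*sqrt(-7 + g**2) (q(g) = (1 + 3)*sqrt(-7 + g**2) = 4*sqrt(-7 + g**2))
(t(-2, -2) + q(6))**2 = ((-5 - 2 - 2) + 4*sqrt(-7 + 6**2))**2 = (-9 + 4*sqrt(-7 + 36))**2 = (-9 + 4*sqrt(29))**2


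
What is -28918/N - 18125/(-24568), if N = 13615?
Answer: -463685549/334493320 ≈ -1.3862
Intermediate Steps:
-28918/N - 18125/(-24568) = -28918/13615 - 18125/(-24568) = -28918*1/13615 - 18125*(-1/24568) = -28918/13615 + 18125/24568 = -463685549/334493320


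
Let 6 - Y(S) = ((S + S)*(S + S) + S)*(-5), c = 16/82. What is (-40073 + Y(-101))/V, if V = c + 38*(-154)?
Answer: -1675342/59981 ≈ -27.931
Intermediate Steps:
c = 8/41 (c = 16*(1/82) = 8/41 ≈ 0.19512)
Y(S) = 6 + 5*S + 20*S**2 (Y(S) = 6 - ((S + S)*(S + S) + S)*(-5) = 6 - ((2*S)*(2*S) + S)*(-5) = 6 - (4*S**2 + S)*(-5) = 6 - (S + 4*S**2)*(-5) = 6 - (-20*S**2 - 5*S) = 6 + (5*S + 20*S**2) = 6 + 5*S + 20*S**2)
V = -239924/41 (V = 8/41 + 38*(-154) = 8/41 - 5852 = -239924/41 ≈ -5851.8)
(-40073 + Y(-101))/V = (-40073 + (6 + 5*(-101) + 20*(-101)**2))/(-239924/41) = (-40073 + (6 - 505 + 20*10201))*(-41/239924) = (-40073 + (6 - 505 + 204020))*(-41/239924) = (-40073 + 203521)*(-41/239924) = 163448*(-41/239924) = -1675342/59981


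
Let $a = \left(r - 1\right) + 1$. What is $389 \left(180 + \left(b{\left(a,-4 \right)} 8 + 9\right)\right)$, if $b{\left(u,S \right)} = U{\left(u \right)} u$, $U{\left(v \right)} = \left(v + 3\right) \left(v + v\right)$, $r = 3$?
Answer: $409617$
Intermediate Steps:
$U{\left(v \right)} = 2 v \left(3 + v\right)$ ($U{\left(v \right)} = \left(3 + v\right) 2 v = 2 v \left(3 + v\right)$)
$a = 3$ ($a = \left(3 - 1\right) + 1 = 2 + 1 = 3$)
$b{\left(u,S \right)} = 2 u^{2} \left(3 + u\right)$ ($b{\left(u,S \right)} = 2 u \left(3 + u\right) u = 2 u^{2} \left(3 + u\right)$)
$389 \left(180 + \left(b{\left(a,-4 \right)} 8 + 9\right)\right) = 389 \left(180 + \left(2 \cdot 3^{2} \left(3 + 3\right) 8 + 9\right)\right) = 389 \left(180 + \left(2 \cdot 9 \cdot 6 \cdot 8 + 9\right)\right) = 389 \left(180 + \left(108 \cdot 8 + 9\right)\right) = 389 \left(180 + \left(864 + 9\right)\right) = 389 \left(180 + 873\right) = 389 \cdot 1053 = 409617$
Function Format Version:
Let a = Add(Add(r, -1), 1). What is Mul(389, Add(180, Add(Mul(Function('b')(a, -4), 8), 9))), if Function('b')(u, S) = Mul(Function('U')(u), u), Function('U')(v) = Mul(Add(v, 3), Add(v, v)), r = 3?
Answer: 409617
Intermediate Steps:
Function('U')(v) = Mul(2, v, Add(3, v)) (Function('U')(v) = Mul(Add(3, v), Mul(2, v)) = Mul(2, v, Add(3, v)))
a = 3 (a = Add(Add(3, -1), 1) = Add(2, 1) = 3)
Function('b')(u, S) = Mul(2, Pow(u, 2), Add(3, u)) (Function('b')(u, S) = Mul(Mul(2, u, Add(3, u)), u) = Mul(2, Pow(u, 2), Add(3, u)))
Mul(389, Add(180, Add(Mul(Function('b')(a, -4), 8), 9))) = Mul(389, Add(180, Add(Mul(Mul(2, Pow(3, 2), Add(3, 3)), 8), 9))) = Mul(389, Add(180, Add(Mul(Mul(2, 9, 6), 8), 9))) = Mul(389, Add(180, Add(Mul(108, 8), 9))) = Mul(389, Add(180, Add(864, 9))) = Mul(389, Add(180, 873)) = Mul(389, 1053) = 409617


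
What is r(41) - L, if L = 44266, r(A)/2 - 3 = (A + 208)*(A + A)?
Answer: -3424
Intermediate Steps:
r(A) = 6 + 4*A*(208 + A) (r(A) = 6 + 2*((A + 208)*(A + A)) = 6 + 2*((208 + A)*(2*A)) = 6 + 2*(2*A*(208 + A)) = 6 + 4*A*(208 + A))
r(41) - L = (6 + 4*41² + 832*41) - 1*44266 = (6 + 4*1681 + 34112) - 44266 = (6 + 6724 + 34112) - 44266 = 40842 - 44266 = -3424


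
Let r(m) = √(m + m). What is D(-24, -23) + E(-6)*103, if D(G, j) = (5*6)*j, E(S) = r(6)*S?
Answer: -690 - 1236*√3 ≈ -2830.8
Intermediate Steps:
r(m) = √2*√m (r(m) = √(2*m) = √2*√m)
E(S) = 2*S*√3 (E(S) = (√2*√6)*S = (2*√3)*S = 2*S*√3)
D(G, j) = 30*j
D(-24, -23) + E(-6)*103 = 30*(-23) + (2*(-6)*√3)*103 = -690 - 12*√3*103 = -690 - 1236*√3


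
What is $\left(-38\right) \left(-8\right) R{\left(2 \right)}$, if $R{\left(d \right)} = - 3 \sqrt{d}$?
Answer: $- 912 \sqrt{2} \approx -1289.8$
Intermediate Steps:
$\left(-38\right) \left(-8\right) R{\left(2 \right)} = \left(-38\right) \left(-8\right) \left(- 3 \sqrt{2}\right) = 304 \left(- 3 \sqrt{2}\right) = - 912 \sqrt{2}$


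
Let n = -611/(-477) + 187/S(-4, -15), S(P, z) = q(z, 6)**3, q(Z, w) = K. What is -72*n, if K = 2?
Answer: -94087/53 ≈ -1775.2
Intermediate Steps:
q(Z, w) = 2
S(P, z) = 8 (S(P, z) = 2**3 = 8)
n = 94087/3816 (n = -611/(-477) + 187/8 = -611*(-1/477) + 187*(1/8) = 611/477 + 187/8 = 94087/3816 ≈ 24.656)
-72*n = -72*94087/3816 = -94087/53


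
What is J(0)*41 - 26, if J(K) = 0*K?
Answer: -26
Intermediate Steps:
J(K) = 0
J(0)*41 - 26 = 0*41 - 26 = 0 - 26 = -26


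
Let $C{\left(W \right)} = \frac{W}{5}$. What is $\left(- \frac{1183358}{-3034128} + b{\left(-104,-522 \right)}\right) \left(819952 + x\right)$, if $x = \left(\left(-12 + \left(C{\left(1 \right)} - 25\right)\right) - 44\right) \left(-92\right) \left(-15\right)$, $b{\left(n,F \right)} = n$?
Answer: $- \frac{13919495711212}{189633} \approx -7.3402 \cdot 10^{7}$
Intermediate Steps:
$C{\left(W \right)} = \frac{W}{5}$ ($C{\left(W \right)} = W \frac{1}{5} = \frac{W}{5}$)
$x = -111504$ ($x = \left(\left(-12 + \left(\frac{1}{5} \cdot 1 - 25\right)\right) - 44\right) \left(-92\right) \left(-15\right) = \left(\left(-12 + \left(\frac{1}{5} - 25\right)\right) - 44\right) \left(-92\right) \left(-15\right) = \left(\left(-12 - \frac{124}{5}\right) - 44\right) \left(-92\right) \left(-15\right) = \left(- \frac{184}{5} - 44\right) \left(-92\right) \left(-15\right) = \left(- \frac{404}{5}\right) \left(-92\right) \left(-15\right) = \frac{37168}{5} \left(-15\right) = -111504$)
$\left(- \frac{1183358}{-3034128} + b{\left(-104,-522 \right)}\right) \left(819952 + x\right) = \left(- \frac{1183358}{-3034128} - 104\right) \left(819952 - 111504\right) = \left(\left(-1183358\right) \left(- \frac{1}{3034128}\right) - 104\right) 708448 = \left(\frac{591679}{1517064} - 104\right) 708448 = \left(- \frac{157182977}{1517064}\right) 708448 = - \frac{13919495711212}{189633}$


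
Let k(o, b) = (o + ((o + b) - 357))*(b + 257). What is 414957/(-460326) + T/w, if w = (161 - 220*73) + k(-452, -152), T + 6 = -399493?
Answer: 19289546671/12602498344 ≈ 1.5306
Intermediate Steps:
T = -399499 (T = -6 - 399493 = -399499)
k(o, b) = (257 + b)*(-357 + b + 2*o) (k(o, b) = (o + ((b + o) - 357))*(257 + b) = (o + (-357 + b + o))*(257 + b) = (-357 + b + 2*o)*(257 + b) = (257 + b)*(-357 + b + 2*o))
w = -164264 (w = (161 - 220*73) + (-91749 + (-152)**2 - 100*(-152) + 514*(-452) + 2*(-152)*(-452)) = (161 - 16060) + (-91749 + 23104 + 15200 - 232328 + 137408) = -15899 - 148365 = -164264)
414957/(-460326) + T/w = 414957/(-460326) - 399499/(-164264) = 414957*(-1/460326) - 399499*(-1/164264) = -138319/153442 + 399499/164264 = 19289546671/12602498344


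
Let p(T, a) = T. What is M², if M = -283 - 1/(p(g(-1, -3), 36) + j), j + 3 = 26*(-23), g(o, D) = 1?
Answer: 28831700401/360000 ≈ 80088.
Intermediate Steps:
j = -601 (j = -3 + 26*(-23) = -3 - 598 = -601)
M = -169799/600 (M = -283 - 1/(1 - 601) = -283 - 1/(-600) = -283 - 1*(-1/600) = -283 + 1/600 = -169799/600 ≈ -283.00)
M² = (-169799/600)² = 28831700401/360000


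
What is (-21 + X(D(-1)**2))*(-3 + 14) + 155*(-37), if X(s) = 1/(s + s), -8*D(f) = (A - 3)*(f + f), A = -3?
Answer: -53672/9 ≈ -5963.6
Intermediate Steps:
D(f) = 3*f/2 (D(f) = -(-3 - 3)*(f + f)/8 = -(-3)*2*f/4 = -(-3)*f/2 = 3*f/2)
X(s) = 1/(2*s)
(-21 + X(D(-1)**2))*(-3 + 14) + 155*(-37) = (-21 + 1/(2*(((3/2)*(-1))**2)))*(-3 + 14) + 155*(-37) = (-21 + 1/(2*((-3/2)**2)))*11 - 5735 = (-21 + 1/(2*(9/4)))*11 - 5735 = (-21 + (1/2)*(4/9))*11 - 5735 = (-21 + 2/9)*11 - 5735 = -187/9*11 - 5735 = -2057/9 - 5735 = -53672/9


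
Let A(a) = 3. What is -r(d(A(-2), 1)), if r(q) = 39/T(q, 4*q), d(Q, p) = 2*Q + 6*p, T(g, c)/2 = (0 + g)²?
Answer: -13/96 ≈ -0.13542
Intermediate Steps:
T(g, c) = 2*g² (T(g, c) = 2*(0 + g)² = 2*g²)
r(q) = 39/(2*q²) (r(q) = 39/((2*q²)) = 39*(1/(2*q²)) = 39/(2*q²))
-r(d(A(-2), 1)) = -39/(2*(2*3 + 6*1)²) = -39/(2*(6 + 6)²) = -39/(2*12²) = -39/(2*144) = -1*13/96 = -13/96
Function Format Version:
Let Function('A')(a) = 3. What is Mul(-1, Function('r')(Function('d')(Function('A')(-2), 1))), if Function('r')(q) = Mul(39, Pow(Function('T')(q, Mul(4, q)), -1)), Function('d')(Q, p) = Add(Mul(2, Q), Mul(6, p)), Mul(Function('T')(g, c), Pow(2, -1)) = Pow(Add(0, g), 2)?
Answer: Rational(-13, 96) ≈ -0.13542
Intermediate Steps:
Function('T')(g, c) = Mul(2, Pow(g, 2)) (Function('T')(g, c) = Mul(2, Pow(Add(0, g), 2)) = Mul(2, Pow(g, 2)))
Function('r')(q) = Mul(Rational(39, 2), Pow(q, -2)) (Function('r')(q) = Mul(39, Pow(Mul(2, Pow(q, 2)), -1)) = Mul(39, Mul(Rational(1, 2), Pow(q, -2))) = Mul(Rational(39, 2), Pow(q, -2)))
Mul(-1, Function('r')(Function('d')(Function('A')(-2), 1))) = Mul(-1, Mul(Rational(39, 2), Pow(Add(Mul(2, 3), Mul(6, 1)), -2))) = Mul(-1, Mul(Rational(39, 2), Pow(Add(6, 6), -2))) = Mul(-1, Mul(Rational(39, 2), Pow(12, -2))) = Mul(-1, Mul(Rational(39, 2), Rational(1, 144))) = Mul(-1, Rational(13, 96)) = Rational(-13, 96)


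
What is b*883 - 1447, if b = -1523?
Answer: -1346256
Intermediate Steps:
b*883 - 1447 = -1523*883 - 1447 = -1344809 - 1447 = -1346256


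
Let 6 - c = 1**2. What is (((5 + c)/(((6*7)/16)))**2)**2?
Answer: 40960000/194481 ≈ 210.61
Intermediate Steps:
c = 5 (c = 6 - 1*1**2 = 6 - 1*1 = 6 - 1 = 5)
(((5 + c)/(((6*7)/16)))**2)**2 = (((5 + 5)/(((6*7)/16)))**2)**2 = ((10/((42*(1/16))))**2)**2 = ((10/(21/8))**2)**2 = ((10*(8/21))**2)**2 = ((80/21)**2)**2 = (6400/441)**2 = 40960000/194481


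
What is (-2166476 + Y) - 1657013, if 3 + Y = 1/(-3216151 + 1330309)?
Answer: -7210501800265/1885842 ≈ -3.8235e+6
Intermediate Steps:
Y = -5657527/1885842 (Y = -3 + 1/(-3216151 + 1330309) = -3 + 1/(-1885842) = -3 - 1/1885842 = -5657527/1885842 ≈ -3.0000)
(-2166476 + Y) - 1657013 = (-2166476 - 5657527/1885842) - 1657013 = -4085637090319/1885842 - 1657013 = -7210501800265/1885842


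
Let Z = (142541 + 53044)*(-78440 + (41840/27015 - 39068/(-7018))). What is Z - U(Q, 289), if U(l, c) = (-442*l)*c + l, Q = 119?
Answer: -96850140752425943/6319709 ≈ -1.5325e+10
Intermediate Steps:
Z = -96946204771981370/6319709 (Z = 195585*(-78440 + (41840*(1/27015) - 39068*(-1/7018))) = 195585*(-78440 + (8368/5403 + 19534/3509)) = 195585*(-78440 + 134905514/18959127) = 195585*(-1487019016366/18959127) = -96946204771981370/6319709 ≈ -1.5340e+10)
U(l, c) = l - 442*c*l (U(l, c) = -442*c*l + l = l - 442*c*l)
Z - U(Q, 289) = -96946204771981370/6319709 - 119*(1 - 442*289) = -96946204771981370/6319709 - 119*(1 - 127738) = -96946204771981370/6319709 - 119*(-127737) = -96946204771981370/6319709 - 1*(-15200703) = -96946204771981370/6319709 + 15200703 = -96850140752425943/6319709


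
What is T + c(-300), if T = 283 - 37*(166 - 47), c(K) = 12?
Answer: -4108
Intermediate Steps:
T = -4120 (T = 283 - 37*119 = 283 - 4403 = -4120)
T + c(-300) = -4120 + 12 = -4108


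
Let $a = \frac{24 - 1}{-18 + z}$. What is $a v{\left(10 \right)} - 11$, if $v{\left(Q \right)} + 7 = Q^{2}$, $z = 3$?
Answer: $- \frac{768}{5} \approx -153.6$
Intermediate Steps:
$v{\left(Q \right)} = -7 + Q^{2}$
$a = - \frac{23}{15}$ ($a = \frac{24 - 1}{-18 + 3} = \frac{23}{-15} = 23 \left(- \frac{1}{15}\right) = - \frac{23}{15} \approx -1.5333$)
$a v{\left(10 \right)} - 11 = - \frac{23 \left(-7 + 10^{2}\right)}{15} - 11 = - \frac{23 \left(-7 + 100\right)}{15} - 11 = \left(- \frac{23}{15}\right) 93 - 11 = - \frac{713}{5} - 11 = - \frac{768}{5}$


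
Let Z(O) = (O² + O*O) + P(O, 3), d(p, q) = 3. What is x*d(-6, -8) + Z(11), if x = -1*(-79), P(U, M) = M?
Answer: 482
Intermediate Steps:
x = 79
Z(O) = 3 + 2*O² (Z(O) = (O² + O*O) + 3 = (O² + O²) + 3 = 2*O² + 3 = 3 + 2*O²)
x*d(-6, -8) + Z(11) = 79*3 + (3 + 2*11²) = 237 + (3 + 2*121) = 237 + (3 + 242) = 237 + 245 = 482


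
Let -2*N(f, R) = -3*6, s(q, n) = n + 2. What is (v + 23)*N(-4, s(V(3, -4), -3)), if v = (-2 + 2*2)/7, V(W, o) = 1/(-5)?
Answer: 1467/7 ≈ 209.57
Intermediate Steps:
V(W, o) = -⅕
s(q, n) = 2 + n
N(f, R) = 9 (N(f, R) = -(-3)*6/2 = -½*(-18) = 9)
v = 2/7 (v = (-2 + 4)*(⅐) = 2*(⅐) = 2/7 ≈ 0.28571)
(v + 23)*N(-4, s(V(3, -4), -3)) = (2/7 + 23)*9 = (163/7)*9 = 1467/7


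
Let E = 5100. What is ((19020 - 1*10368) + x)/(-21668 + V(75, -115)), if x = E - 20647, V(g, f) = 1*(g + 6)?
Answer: 6895/21587 ≈ 0.31941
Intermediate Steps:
V(g, f) = 6 + g (V(g, f) = 1*(6 + g) = 6 + g)
x = -15547 (x = 5100 - 20647 = -15547)
((19020 - 1*10368) + x)/(-21668 + V(75, -115)) = ((19020 - 1*10368) - 15547)/(-21668 + (6 + 75)) = ((19020 - 10368) - 15547)/(-21668 + 81) = (8652 - 15547)/(-21587) = -6895*(-1/21587) = 6895/21587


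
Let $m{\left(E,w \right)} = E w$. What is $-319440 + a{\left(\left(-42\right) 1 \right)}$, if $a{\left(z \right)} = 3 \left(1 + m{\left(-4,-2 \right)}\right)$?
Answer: $-319413$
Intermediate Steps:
$a{\left(z \right)} = 27$ ($a{\left(z \right)} = 3 \left(1 - -8\right) = 3 \left(1 + 8\right) = 3 \cdot 9 = 27$)
$-319440 + a{\left(\left(-42\right) 1 \right)} = -319440 + 27 = -319413$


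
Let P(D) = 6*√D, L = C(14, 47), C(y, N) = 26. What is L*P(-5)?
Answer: 156*I*√5 ≈ 348.83*I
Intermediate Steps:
L = 26
L*P(-5) = 26*(6*√(-5)) = 26*(6*(I*√5)) = 26*(6*I*√5) = 156*I*√5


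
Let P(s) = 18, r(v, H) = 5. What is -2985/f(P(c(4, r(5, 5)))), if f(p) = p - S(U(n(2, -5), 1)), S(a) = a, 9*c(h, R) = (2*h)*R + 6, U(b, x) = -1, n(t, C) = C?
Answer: -2985/19 ≈ -157.11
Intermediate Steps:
c(h, R) = 2/3 + 2*R*h/9 (c(h, R) = ((2*h)*R + 6)/9 = (2*R*h + 6)/9 = (6 + 2*R*h)/9 = 2/3 + 2*R*h/9)
f(p) = 1 + p (f(p) = p - 1*(-1) = p + 1 = 1 + p)
-2985/f(P(c(4, r(5, 5)))) = -2985/(1 + 18) = -2985/19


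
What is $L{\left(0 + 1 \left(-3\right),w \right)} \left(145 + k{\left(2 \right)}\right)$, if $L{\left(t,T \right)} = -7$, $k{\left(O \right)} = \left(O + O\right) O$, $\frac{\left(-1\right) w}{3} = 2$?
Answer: $-1071$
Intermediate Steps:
$w = -6$ ($w = \left(-3\right) 2 = -6$)
$k{\left(O \right)} = 2 O^{2}$ ($k{\left(O \right)} = 2 O O = 2 O^{2}$)
$L{\left(0 + 1 \left(-3\right),w \right)} \left(145 + k{\left(2 \right)}\right) = - 7 \left(145 + 2 \cdot 2^{2}\right) = - 7 \left(145 + 2 \cdot 4\right) = - 7 \left(145 + 8\right) = \left(-7\right) 153 = -1071$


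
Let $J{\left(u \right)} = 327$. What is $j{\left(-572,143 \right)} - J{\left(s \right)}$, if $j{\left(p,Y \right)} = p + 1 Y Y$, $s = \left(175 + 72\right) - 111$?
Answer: $19550$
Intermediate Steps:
$s = 136$ ($s = 247 - 111 = 136$)
$j{\left(p,Y \right)} = p + Y^{2}$ ($j{\left(p,Y \right)} = p + 1 Y^{2} = p + Y^{2}$)
$j{\left(-572,143 \right)} - J{\left(s \right)} = \left(-572 + 143^{2}\right) - 327 = \left(-572 + 20449\right) - 327 = 19877 - 327 = 19550$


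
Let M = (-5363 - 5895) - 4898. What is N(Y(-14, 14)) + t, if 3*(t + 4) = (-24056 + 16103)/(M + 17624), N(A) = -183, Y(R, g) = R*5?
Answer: -277167/1468 ≈ -188.81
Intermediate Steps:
Y(R, g) = 5*R
M = -16156 (M = -11258 - 4898 = -16156)
t = -8523/1468 (t = -4 + ((-24056 + 16103)/(-16156 + 17624))/3 = -4 + (-7953/1468)/3 = -4 + (-7953*1/1468)/3 = -4 + (⅓)*(-7953/1468) = -4 - 2651/1468 = -8523/1468 ≈ -5.8059)
N(Y(-14, 14)) + t = -183 - 8523/1468 = -277167/1468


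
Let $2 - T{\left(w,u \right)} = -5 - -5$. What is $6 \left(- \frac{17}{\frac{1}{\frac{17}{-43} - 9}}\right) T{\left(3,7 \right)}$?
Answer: $\frac{82416}{43} \approx 1916.7$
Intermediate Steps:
$T{\left(w,u \right)} = 2$ ($T{\left(w,u \right)} = 2 - \left(-5 - -5\right) = 2 - \left(-5 + 5\right) = 2 - 0 = 2 + 0 = 2$)
$6 \left(- \frac{17}{\frac{1}{\frac{17}{-43} - 9}}\right) T{\left(3,7 \right)} = 6 \left(- \frac{17}{\frac{1}{\frac{17}{-43} - 9}}\right) 2 = 6 \left(- \frac{17}{\frac{1}{17 \left(- \frac{1}{43}\right) - 9}}\right) 2 = 6 \left(- \frac{17}{\frac{1}{- \frac{17}{43} - 9}}\right) 2 = 6 \left(- \frac{17}{\frac{1}{- \frac{404}{43}}}\right) 2 = 6 \left(- \frac{17}{- \frac{43}{404}}\right) 2 = 6 \left(\left(-17\right) \left(- \frac{404}{43}\right)\right) 2 = 6 \cdot \frac{6868}{43} \cdot 2 = \frac{41208}{43} \cdot 2 = \frac{82416}{43}$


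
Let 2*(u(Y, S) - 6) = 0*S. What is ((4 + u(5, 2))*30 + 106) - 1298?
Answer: -892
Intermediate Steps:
u(Y, S) = 6 (u(Y, S) = 6 + (0*S)/2 = 6 + (½)*0 = 6 + 0 = 6)
((4 + u(5, 2))*30 + 106) - 1298 = ((4 + 6)*30 + 106) - 1298 = (10*30 + 106) - 1298 = (300 + 106) - 1298 = 406 - 1298 = -892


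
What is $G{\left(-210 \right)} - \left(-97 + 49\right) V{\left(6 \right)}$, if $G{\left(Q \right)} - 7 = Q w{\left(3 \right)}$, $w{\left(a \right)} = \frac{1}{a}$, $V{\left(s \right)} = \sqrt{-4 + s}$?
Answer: $-63 + 48 \sqrt{2} \approx 4.8822$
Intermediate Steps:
$G{\left(Q \right)} = 7 + \frac{Q}{3}$
$G{\left(-210 \right)} - \left(-97 + 49\right) V{\left(6 \right)} = \left(7 + \frac{1}{3} \left(-210\right)\right) - \left(-97 + 49\right) \sqrt{-4 + 6} = \left(7 - 70\right) - - 48 \sqrt{2} = -63 + 48 \sqrt{2}$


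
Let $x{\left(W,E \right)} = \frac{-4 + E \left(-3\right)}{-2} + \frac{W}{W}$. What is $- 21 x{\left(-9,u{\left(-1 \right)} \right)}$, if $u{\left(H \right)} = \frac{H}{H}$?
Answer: $- \frac{189}{2} \approx -94.5$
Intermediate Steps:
$u{\left(H \right)} = 1$
$x{\left(W,E \right)} = 3 + \frac{3 E}{2}$ ($x{\left(W,E \right)} = \left(-4 - 3 E\right) \left(- \frac{1}{2}\right) + 1 = \left(2 + \frac{3 E}{2}\right) + 1 = 3 + \frac{3 E}{2}$)
$- 21 x{\left(-9,u{\left(-1 \right)} \right)} = - 21 \left(3 + \frac{3}{2} \cdot 1\right) = - 21 \left(3 + \frac{3}{2}\right) = \left(-21\right) \frac{9}{2} = - \frac{189}{2}$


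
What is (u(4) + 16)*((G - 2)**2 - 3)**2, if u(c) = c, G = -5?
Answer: 42320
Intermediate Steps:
(u(4) + 16)*((G - 2)**2 - 3)**2 = (4 + 16)*((-5 - 2)**2 - 3)**2 = 20*((-7)**2 - 3)**2 = 20*(49 - 3)**2 = 20*46**2 = 20*2116 = 42320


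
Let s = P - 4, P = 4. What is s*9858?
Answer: 0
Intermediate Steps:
s = 0 (s = 4 - 4 = 0)
s*9858 = 0*9858 = 0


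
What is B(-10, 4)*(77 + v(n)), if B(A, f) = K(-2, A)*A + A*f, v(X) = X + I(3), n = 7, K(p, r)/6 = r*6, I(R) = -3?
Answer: 288360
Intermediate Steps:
K(p, r) = 36*r (K(p, r) = 6*(r*6) = 6*(6*r) = 36*r)
v(X) = -3 + X (v(X) = X - 3 = -3 + X)
B(A, f) = 36*A² + A*f (B(A, f) = (36*A)*A + A*f = 36*A² + A*f)
B(-10, 4)*(77 + v(n)) = (-10*(4 + 36*(-10)))*(77 + (-3 + 7)) = (-10*(4 - 360))*(77 + 4) = -10*(-356)*81 = 3560*81 = 288360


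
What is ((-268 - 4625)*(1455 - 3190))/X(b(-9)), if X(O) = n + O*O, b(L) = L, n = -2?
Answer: 8489355/79 ≈ 1.0746e+5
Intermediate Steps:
X(O) = -2 + O² (X(O) = -2 + O*O = -2 + O²)
((-268 - 4625)*(1455 - 3190))/X(b(-9)) = ((-268 - 4625)*(1455 - 3190))/(-2 + (-9)²) = (-4893*(-1735))/(-2 + 81) = 8489355/79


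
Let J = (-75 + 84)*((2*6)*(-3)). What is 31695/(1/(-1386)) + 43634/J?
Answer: -7116563557/162 ≈ -4.3929e+7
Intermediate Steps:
J = -324 (J = 9*(12*(-3)) = 9*(-36) = -324)
31695/(1/(-1386)) + 43634/J = 31695/(1/(-1386)) + 43634/(-324) = 31695/(-1/1386) + 43634*(-1/324) = 31695*(-1386) - 21817/162 = -43929270 - 21817/162 = -7116563557/162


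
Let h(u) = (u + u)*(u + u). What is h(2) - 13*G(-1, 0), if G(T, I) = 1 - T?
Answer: -10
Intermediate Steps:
h(u) = 4*u² (h(u) = (2*u)*(2*u) = 4*u²)
h(2) - 13*G(-1, 0) = 4*2² - 13*(1 - 1*(-1)) = 4*4 - 13*(1 + 1) = 16 - 13*2 = 16 - 26 = -10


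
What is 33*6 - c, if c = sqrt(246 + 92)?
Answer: 198 - 13*sqrt(2) ≈ 179.62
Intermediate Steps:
c = 13*sqrt(2) (c = sqrt(338) = 13*sqrt(2) ≈ 18.385)
33*6 - c = 33*6 - 13*sqrt(2) = 198 - 13*sqrt(2)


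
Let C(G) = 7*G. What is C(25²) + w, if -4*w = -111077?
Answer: 128577/4 ≈ 32144.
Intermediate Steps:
w = 111077/4 (w = -¼*(-111077) = 111077/4 ≈ 27769.)
C(25²) + w = 7*25² + 111077/4 = 7*625 + 111077/4 = 4375 + 111077/4 = 128577/4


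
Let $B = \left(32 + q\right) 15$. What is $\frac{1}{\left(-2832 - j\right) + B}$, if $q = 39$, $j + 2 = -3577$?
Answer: $\frac{1}{1812} \approx 0.00055188$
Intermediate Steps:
$j = -3579$ ($j = -2 - 3577 = -3579$)
$B = 1065$ ($B = \left(32 + 39\right) 15 = 71 \cdot 15 = 1065$)
$\frac{1}{\left(-2832 - j\right) + B} = \frac{1}{\left(-2832 - -3579\right) + 1065} = \frac{1}{\left(-2832 + 3579\right) + 1065} = \frac{1}{747 + 1065} = \frac{1}{1812}$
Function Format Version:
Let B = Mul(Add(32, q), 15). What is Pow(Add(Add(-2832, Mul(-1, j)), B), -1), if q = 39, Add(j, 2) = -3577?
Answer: Rational(1, 1812) ≈ 0.00055188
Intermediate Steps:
j = -3579 (j = Add(-2, -3577) = -3579)
B = 1065 (B = Mul(Add(32, 39), 15) = Mul(71, 15) = 1065)
Pow(Add(Add(-2832, Mul(-1, j)), B), -1) = Pow(Add(Add(-2832, Mul(-1, -3579)), 1065), -1) = Pow(Add(Add(-2832, 3579), 1065), -1) = Pow(Add(747, 1065), -1) = Pow(1812, -1) = Rational(1, 1812)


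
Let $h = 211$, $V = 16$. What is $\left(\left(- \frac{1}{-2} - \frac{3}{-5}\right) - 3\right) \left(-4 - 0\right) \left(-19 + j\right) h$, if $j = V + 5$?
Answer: $\frac{16036}{5} \approx 3207.2$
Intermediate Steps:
$j = 21$ ($j = 16 + 5 = 21$)
$\left(\left(- \frac{1}{-2} - \frac{3}{-5}\right) - 3\right) \left(-4 - 0\right) \left(-19 + j\right) h = \left(\left(- \frac{1}{-2} - \frac{3}{-5}\right) - 3\right) \left(-4 - 0\right) \left(-19 + 21\right) 211 = \left(\left(\left(-1\right) \left(- \frac{1}{2}\right) - - \frac{3}{5}\right) - 3\right) \left(-4 + 0\right) 2 \cdot 211 = \left(\left(\frac{1}{2} + \frac{3}{5}\right) - 3\right) \left(-4\right) 2 \cdot 211 = \left(\frac{11}{10} - 3\right) \left(-4\right) 2 \cdot 211 = \left(- \frac{19}{10}\right) \left(-4\right) 2 \cdot 211 = \frac{38}{5} \cdot 2 \cdot 211 = \frac{76}{5} \cdot 211 = \frac{16036}{5}$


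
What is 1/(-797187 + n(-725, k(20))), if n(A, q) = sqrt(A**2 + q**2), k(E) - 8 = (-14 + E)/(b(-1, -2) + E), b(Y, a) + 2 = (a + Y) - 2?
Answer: -134724603/107400613249036 - 65*sqrt(3553709)/107400613249036 ≈ -1.2556e-6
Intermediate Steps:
b(Y, a) = -4 + Y + a (b(Y, a) = -2 + ((a + Y) - 2) = -2 + ((Y + a) - 2) = -2 + (-2 + Y + a) = -4 + Y + a)
k(E) = 8 + (-14 + E)/(-7 + E) (k(E) = 8 + (-14 + E)/((-4 - 1 - 2) + E) = 8 + (-14 + E)/(-7 + E))
1/(-797187 + n(-725, k(20))) = 1/(-797187 + sqrt((-725)**2 + ((-70 + 9*20)/(-7 + 20))**2)) = 1/(-797187 + sqrt(525625 + ((-70 + 180)/13)**2)) = 1/(-797187 + sqrt(525625 + ((1/13)*110)**2)) = 1/(-797187 + sqrt(525625 + (110/13)**2)) = 1/(-797187 + sqrt(525625 + 12100/169)) = 1/(-797187 + sqrt(88842725/169)) = 1/(-797187 + 5*sqrt(3553709)/13)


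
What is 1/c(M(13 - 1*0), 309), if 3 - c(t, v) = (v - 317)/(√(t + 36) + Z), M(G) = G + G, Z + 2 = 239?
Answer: 170217/516403 + 8*√62/516403 ≈ 0.32974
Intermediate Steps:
Z = 237 (Z = -2 + 239 = 237)
M(G) = 2*G
c(t, v) = 3 - (-317 + v)/(237 + √(36 + t)) (c(t, v) = 3 - (v - 317)/(√(t + 36) + 237) = 3 - (-317 + v)/(√(36 + t) + 237) = 3 - (-317 + v)/(237 + √(36 + t)))
1/c(M(13 - 1*0), 309) = 1/((1028 - 1*309 + 3*√(36 + 2*(13 - 1*0)))/(237 + √(36 + 2*(13 - 1*0)))) = 1/((1028 - 309 + 3*√(36 + 2*(13 + 0)))/(237 + √(36 + 2*(13 + 0)))) = 1/((1028 - 309 + 3*√(36 + 2*13))/(237 + √(36 + 2*13))) = 1/((1028 - 309 + 3*√(36 + 26))/(237 + √(36 + 26))) = 1/((1028 - 309 + 3*√62)/(237 + √62)) = 1/((719 + 3*√62)/(237 + √62)) = (237 + √62)/(719 + 3*√62)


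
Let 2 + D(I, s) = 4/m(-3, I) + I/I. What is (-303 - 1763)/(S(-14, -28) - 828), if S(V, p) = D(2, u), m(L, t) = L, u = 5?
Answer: 6198/2491 ≈ 2.4882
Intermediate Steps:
D(I, s) = -7/3 (D(I, s) = -2 + (4/(-3) + I/I) = -2 + (4*(-⅓) + 1) = -2 + (-4/3 + 1) = -2 - ⅓ = -7/3)
S(V, p) = -7/3
(-303 - 1763)/(S(-14, -28) - 828) = (-303 - 1763)/(-7/3 - 828) = -2066/(-2491/3) = -2066*(-3/2491) = 6198/2491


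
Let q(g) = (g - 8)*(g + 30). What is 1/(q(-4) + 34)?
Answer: -1/278 ≈ -0.0035971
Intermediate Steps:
q(g) = (-8 + g)*(30 + g)
1/(q(-4) + 34) = 1/((-240 + (-4)**2 + 22*(-4)) + 34) = 1/((-240 + 16 - 88) + 34) = 1/(-312 + 34) = 1/(-278) = -1/278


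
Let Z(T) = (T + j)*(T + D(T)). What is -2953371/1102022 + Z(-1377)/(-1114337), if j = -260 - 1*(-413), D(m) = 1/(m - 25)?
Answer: -3609065074911447/860844746479214 ≈ -4.1925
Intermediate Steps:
D(m) = 1/(-25 + m)
j = 153 (j = -260 + 413 = 153)
Z(T) = (153 + T)*(T + 1/(-25 + T)) (Z(T) = (T + 153)*(T + 1/(-25 + T)) = (153 + T)*(T + 1/(-25 + T)))
-2953371/1102022 + Z(-1377)/(-1114337) = -2953371/1102022 + ((153 - 1377 - 1377*(-25 - 1377)*(153 - 1377))/(-25 - 1377))/(-1114337) = -2953371*1/1102022 + ((153 - 1377 - 1377*(-1402)*(-1224))/(-1402))*(-1/1114337) = -2953371/1102022 - (153 - 1377 - 2362998096)/1402*(-1/1114337) = -2953371/1102022 - 1/1402*(-2362999320)*(-1/1114337) = -2953371/1102022 + (1181499660/701)*(-1/1114337) = -2953371/1102022 - 1181499660/781150237 = -3609065074911447/860844746479214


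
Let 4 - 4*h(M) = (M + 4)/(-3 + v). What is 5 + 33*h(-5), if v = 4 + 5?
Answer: 315/8 ≈ 39.375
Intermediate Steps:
v = 9
h(M) = 5/6 - M/24 (h(M) = 1 - (M + 4)/(4*(-3 + 9)) = 1 - (4 + M)/(4*6) = 1 - (2/3 + M/6)/4 = 1 + (-1/6 - M/24) = 5/6 - M/24)
5 + 33*h(-5) = 5 + 33*(5/6 - 1/24*(-5)) = 5 + 33*(5/6 + 5/24) = 5 + 33*(25/24) = 5 + 275/8 = 315/8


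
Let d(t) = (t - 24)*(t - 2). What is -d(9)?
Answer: 105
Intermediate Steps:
d(t) = (-24 + t)*(-2 + t)
-d(9) = -(48 + 9**2 - 26*9) = -(48 + 81 - 234) = -1*(-105) = 105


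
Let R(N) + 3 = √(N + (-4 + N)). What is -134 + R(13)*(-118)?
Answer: 220 - 118*√22 ≈ -333.47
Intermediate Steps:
R(N) = -3 + √(-4 + 2*N) (R(N) = -3 + √(N + (-4 + N)) = -3 + √(-4 + 2*N))
-134 + R(13)*(-118) = -134 + (-3 + √(-4 + 2*13))*(-118) = -134 + (-3 + √(-4 + 26))*(-118) = -134 + (-3 + √22)*(-118) = -134 + (354 - 118*√22) = 220 - 118*√22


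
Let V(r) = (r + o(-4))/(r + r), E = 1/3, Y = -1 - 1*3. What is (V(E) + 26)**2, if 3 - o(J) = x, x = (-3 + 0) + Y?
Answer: 6889/4 ≈ 1722.3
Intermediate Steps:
Y = -4 (Y = -1 - 3 = -4)
E = 1/3 ≈ 0.33333
x = -7 (x = (-3 + 0) - 4 = -3 - 4 = -7)
o(J) = 10 (o(J) = 3 - 1*(-7) = 3 + 7 = 10)
V(r) = (10 + r)/(2*r) (V(r) = (r + 10)/(r + r) = (10 + r)/((2*r)) = (10 + r)*(1/(2*r)) = (10 + r)/(2*r))
(V(E) + 26)**2 = ((10 + 1/3)/(2*(1/3)) + 26)**2 = ((1/2)*3*(31/3) + 26)**2 = (31/2 + 26)**2 = (83/2)**2 = 6889/4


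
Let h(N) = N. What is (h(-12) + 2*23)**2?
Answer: 1156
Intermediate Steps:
(h(-12) + 2*23)**2 = (-12 + 2*23)**2 = (-12 + 46)**2 = 34**2 = 1156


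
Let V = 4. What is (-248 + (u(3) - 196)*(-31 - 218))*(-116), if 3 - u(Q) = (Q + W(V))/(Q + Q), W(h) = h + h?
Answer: -5598798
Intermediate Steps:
W(h) = 2*h
u(Q) = 3 - (8 + Q)/(2*Q) (u(Q) = 3 - (Q + 2*4)/(Q + Q) = 3 - (Q + 8)/(2*Q) = 3 - (8 + Q)*1/(2*Q) = 3 - (8 + Q)/(2*Q))
(-248 + (u(3) - 196)*(-31 - 218))*(-116) = (-248 + ((5/2 - 4/3) - 196)*(-31 - 218))*(-116) = (-248 + ((5/2 - 4*⅓) - 196)*(-249))*(-116) = (-248 + ((5/2 - 4/3) - 196)*(-249))*(-116) = (-248 + (7/6 - 196)*(-249))*(-116) = (-248 - 1169/6*(-249))*(-116) = (-248 + 97027/2)*(-116) = (96531/2)*(-116) = -5598798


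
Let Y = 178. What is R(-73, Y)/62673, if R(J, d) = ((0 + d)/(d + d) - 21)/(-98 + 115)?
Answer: -41/2130882 ≈ -1.9241e-5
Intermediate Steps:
R(J, d) = -41/34 (R(J, d) = (d/((2*d)) - 21)/17 = (d*(1/(2*d)) - 21)*(1/17) = (1/2 - 21)*(1/17) = -41/2*1/17 = -41/34)
R(-73, Y)/62673 = -41/34/62673 = -41/34*1/62673 = -41/2130882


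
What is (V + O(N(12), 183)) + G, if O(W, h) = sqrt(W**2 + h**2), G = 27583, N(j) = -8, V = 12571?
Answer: 40154 + sqrt(33553) ≈ 40337.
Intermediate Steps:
(V + O(N(12), 183)) + G = (12571 + sqrt((-8)**2 + 183**2)) + 27583 = (12571 + sqrt(64 + 33489)) + 27583 = (12571 + sqrt(33553)) + 27583 = 40154 + sqrt(33553)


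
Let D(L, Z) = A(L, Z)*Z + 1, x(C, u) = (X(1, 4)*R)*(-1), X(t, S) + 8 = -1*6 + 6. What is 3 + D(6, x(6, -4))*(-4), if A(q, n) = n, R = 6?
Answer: -9217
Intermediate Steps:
X(t, S) = -8 (X(t, S) = -8 + (-1*6 + 6) = -8 + (-6 + 6) = -8 + 0 = -8)
x(C, u) = 48 (x(C, u) = -8*6*(-1) = -48*(-1) = 48)
D(L, Z) = 1 + Z**2 (D(L, Z) = Z*Z + 1 = Z**2 + 1 = 1 + Z**2)
3 + D(6, x(6, -4))*(-4) = 3 + (1 + 48**2)*(-4) = 3 + (1 + 2304)*(-4) = 3 + 2305*(-4) = 3 - 9220 = -9217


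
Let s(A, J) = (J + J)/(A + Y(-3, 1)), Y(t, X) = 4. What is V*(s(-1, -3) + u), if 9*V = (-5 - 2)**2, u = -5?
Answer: -343/9 ≈ -38.111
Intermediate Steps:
V = 49/9 (V = (-5 - 2)**2/9 = (1/9)*(-7)**2 = (1/9)*49 = 49/9 ≈ 5.4444)
s(A, J) = 2*J/(4 + A) (s(A, J) = (J + J)/(A + 4) = (2*J)/(4 + A) = 2*J/(4 + A))
V*(s(-1, -3) + u) = 49*(2*(-3)/(4 - 1) - 5)/9 = 49*(2*(-3)/3 - 5)/9 = 49*(2*(-3)*(1/3) - 5)/9 = 49*(-2 - 5)/9 = (49/9)*(-7) = -343/9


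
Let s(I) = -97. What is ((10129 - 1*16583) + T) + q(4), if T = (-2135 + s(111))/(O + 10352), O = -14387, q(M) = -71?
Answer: -8775381/1345 ≈ -6524.4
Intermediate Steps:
T = 744/1345 (T = (-2135 - 97)/(-14387 + 10352) = -2232/(-4035) = -2232*(-1/4035) = 744/1345 ≈ 0.55316)
((10129 - 1*16583) + T) + q(4) = ((10129 - 1*16583) + 744/1345) - 71 = ((10129 - 16583) + 744/1345) - 71 = (-6454 + 744/1345) - 71 = -8679886/1345 - 71 = -8775381/1345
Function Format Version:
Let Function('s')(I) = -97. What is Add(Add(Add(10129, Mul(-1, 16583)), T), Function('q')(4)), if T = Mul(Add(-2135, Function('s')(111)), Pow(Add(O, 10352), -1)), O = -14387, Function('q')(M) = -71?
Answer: Rational(-8775381, 1345) ≈ -6524.4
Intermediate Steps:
T = Rational(744, 1345) (T = Mul(Add(-2135, -97), Pow(Add(-14387, 10352), -1)) = Mul(-2232, Pow(-4035, -1)) = Mul(-2232, Rational(-1, 4035)) = Rational(744, 1345) ≈ 0.55316)
Add(Add(Add(10129, Mul(-1, 16583)), T), Function('q')(4)) = Add(Add(Add(10129, Mul(-1, 16583)), Rational(744, 1345)), -71) = Add(Add(Add(10129, -16583), Rational(744, 1345)), -71) = Add(Add(-6454, Rational(744, 1345)), -71) = Add(Rational(-8679886, 1345), -71) = Rational(-8775381, 1345)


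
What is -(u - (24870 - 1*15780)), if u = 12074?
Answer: -2984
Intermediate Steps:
-(u - (24870 - 1*15780)) = -(12074 - (24870 - 1*15780)) = -(12074 - (24870 - 15780)) = -(12074 - 1*9090) = -(12074 - 9090) = -1*2984 = -2984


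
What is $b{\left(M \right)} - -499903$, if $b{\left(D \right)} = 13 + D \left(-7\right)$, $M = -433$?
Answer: $502947$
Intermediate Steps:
$b{\left(D \right)} = 13 - 7 D$
$b{\left(M \right)} - -499903 = \left(13 - -3031\right) - -499903 = \left(13 + 3031\right) + 499903 = 3044 + 499903 = 502947$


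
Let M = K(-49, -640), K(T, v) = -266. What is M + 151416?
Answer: 151150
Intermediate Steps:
M = -266
M + 151416 = -266 + 151416 = 151150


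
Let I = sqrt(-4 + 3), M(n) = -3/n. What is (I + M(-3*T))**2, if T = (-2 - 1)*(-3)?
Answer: -80/81 + 2*I/9 ≈ -0.98765 + 0.22222*I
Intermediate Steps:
T = 9 (T = -3*(-3) = 9)
I
(I + M(-3*T))**2 = (I - 3/((-3*9)))**2 = (I - 3/(-27))**2 = (I - 3*(-1/27))**2 = (I + 1/9)**2 = (1/9 + I)**2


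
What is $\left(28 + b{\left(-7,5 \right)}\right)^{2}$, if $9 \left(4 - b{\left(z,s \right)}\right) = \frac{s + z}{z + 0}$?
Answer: $\frac{4056196}{3969} \approx 1022.0$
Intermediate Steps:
$b{\left(z,s \right)} = 4 - \frac{s + z}{9 z}$ ($b{\left(z,s \right)} = 4 - \frac{\left(s + z\right) \frac{1}{z + 0}}{9} = 4 - \frac{\left(s + z\right) \frac{1}{z}}{9} = 4 - \frac{\frac{1}{z} \left(s + z\right)}{9} = 4 - \frac{s + z}{9 z}$)
$\left(28 + b{\left(-7,5 \right)}\right)^{2} = \left(28 + \frac{\left(-1\right) 5 + 35 \left(-7\right)}{9 \left(-7\right)}\right)^{2} = \left(28 + \frac{1}{9} \left(- \frac{1}{7}\right) \left(-5 - 245\right)\right)^{2} = \left(28 + \frac{1}{9} \left(- \frac{1}{7}\right) \left(-250\right)\right)^{2} = \left(28 + \frac{250}{63}\right)^{2} = \left(\frac{2014}{63}\right)^{2} = \frac{4056196}{3969}$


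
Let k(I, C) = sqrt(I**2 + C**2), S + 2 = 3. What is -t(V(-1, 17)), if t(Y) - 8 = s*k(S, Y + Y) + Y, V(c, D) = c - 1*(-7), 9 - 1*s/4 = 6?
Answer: -14 - 12*sqrt(145) ≈ -158.50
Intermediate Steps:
S = 1 (S = -2 + 3 = 1)
s = 12 (s = 36 - 4*6 = 36 - 24 = 12)
V(c, D) = 7 + c (V(c, D) = c + 7 = 7 + c)
k(I, C) = sqrt(C**2 + I**2)
t(Y) = 8 + Y + 12*sqrt(1 + 4*Y**2) (t(Y) = 8 + (12*sqrt((Y + Y)**2 + 1**2) + Y) = 8 + (12*sqrt((2*Y)**2 + 1) + Y) = 8 + (12*sqrt(4*Y**2 + 1) + Y) = 8 + (12*sqrt(1 + 4*Y**2) + Y) = 8 + (Y + 12*sqrt(1 + 4*Y**2)) = 8 + Y + 12*sqrt(1 + 4*Y**2))
-t(V(-1, 17)) = -(8 + (7 - 1) + 12*sqrt(1 + 4*(7 - 1)**2)) = -(8 + 6 + 12*sqrt(1 + 4*6**2)) = -(8 + 6 + 12*sqrt(1 + 4*36)) = -(8 + 6 + 12*sqrt(1 + 144)) = -(8 + 6 + 12*sqrt(145)) = -(14 + 12*sqrt(145)) = -14 - 12*sqrt(145)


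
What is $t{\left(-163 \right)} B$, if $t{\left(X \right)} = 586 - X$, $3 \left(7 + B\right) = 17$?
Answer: $- \frac{2996}{3} \approx -998.67$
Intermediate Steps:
$B = - \frac{4}{3}$ ($B = -7 + \frac{1}{3} \cdot 17 = -7 + \frac{17}{3} = - \frac{4}{3} \approx -1.3333$)
$t{\left(-163 \right)} B = \left(586 - -163\right) \left(- \frac{4}{3}\right) = \left(586 + 163\right) \left(- \frac{4}{3}\right) = 749 \left(- \frac{4}{3}\right) = - \frac{2996}{3}$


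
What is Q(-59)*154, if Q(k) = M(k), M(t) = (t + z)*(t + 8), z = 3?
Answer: 439824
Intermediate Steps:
M(t) = (3 + t)*(8 + t) (M(t) = (t + 3)*(t + 8) = (3 + t)*(8 + t))
Q(k) = 24 + k**2 + 11*k
Q(-59)*154 = (24 + (-59)**2 + 11*(-59))*154 = (24 + 3481 - 649)*154 = 2856*154 = 439824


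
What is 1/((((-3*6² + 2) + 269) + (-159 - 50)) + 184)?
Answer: 1/138 ≈ 0.0072464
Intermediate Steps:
1/((((-3*6² + 2) + 269) + (-159 - 50)) + 184) = 1/((((-3*36 + 2) + 269) - 209) + 184) = 1/((((-108 + 2) + 269) - 209) + 184) = 1/(((-106 + 269) - 209) + 184) = 1/((163 - 209) + 184) = 1/(-46 + 184) = 1/138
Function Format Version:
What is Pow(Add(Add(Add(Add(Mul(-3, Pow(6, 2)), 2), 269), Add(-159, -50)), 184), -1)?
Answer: Rational(1, 138) ≈ 0.0072464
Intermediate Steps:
Pow(Add(Add(Add(Add(Mul(-3, Pow(6, 2)), 2), 269), Add(-159, -50)), 184), -1) = Pow(Add(Add(Add(Add(Mul(-3, 36), 2), 269), -209), 184), -1) = Pow(Add(Add(Add(Add(-108, 2), 269), -209), 184), -1) = Pow(Add(Add(Add(-106, 269), -209), 184), -1) = Pow(Add(Add(163, -209), 184), -1) = Pow(Add(-46, 184), -1) = Pow(138, -1) = Rational(1, 138)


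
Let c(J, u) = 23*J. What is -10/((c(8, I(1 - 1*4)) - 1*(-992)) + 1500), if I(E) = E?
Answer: -5/1338 ≈ -0.0037369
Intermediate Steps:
-10/((c(8, I(1 - 1*4)) - 1*(-992)) + 1500) = -10/((23*8 - 1*(-992)) + 1500) = -10/((184 + 992) + 1500) = -10/(1176 + 1500) = -10/2676 = -10*1/2676 = -5/1338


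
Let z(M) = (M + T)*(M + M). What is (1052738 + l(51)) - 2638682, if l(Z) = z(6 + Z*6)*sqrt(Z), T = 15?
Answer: -1585944 + 204048*sqrt(51) ≈ -1.2875e+5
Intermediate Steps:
z(M) = 2*M*(15 + M) (z(M) = (M + 15)*(M + M) = (15 + M)*(2*M) = 2*M*(15 + M))
l(Z) = 2*sqrt(Z)*(6 + 6*Z)*(21 + 6*Z) (l(Z) = (2*(6 + Z*6)*(15 + (6 + Z*6)))*sqrt(Z) = (2*(6 + 6*Z)*(15 + (6 + 6*Z)))*sqrt(Z) = (2*(6 + 6*Z)*(21 + 6*Z))*sqrt(Z) = 2*sqrt(Z)*(6 + 6*Z)*(21 + 6*Z))
(1052738 + l(51)) - 2638682 = (1052738 + 36*sqrt(51)*(1 + 51)*(7 + 2*51)) - 2638682 = (1052738 + 36*sqrt(51)*52*(7 + 102)) - 2638682 = (1052738 + 36*sqrt(51)*52*109) - 2638682 = (1052738 + 204048*sqrt(51)) - 2638682 = -1585944 + 204048*sqrt(51)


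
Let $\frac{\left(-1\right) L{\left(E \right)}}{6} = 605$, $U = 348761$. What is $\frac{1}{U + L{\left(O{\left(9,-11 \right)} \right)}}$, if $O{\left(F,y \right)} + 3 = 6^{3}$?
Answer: $\frac{1}{345131} \approx 2.8975 \cdot 10^{-6}$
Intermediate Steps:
$O{\left(F,y \right)} = 213$ ($O{\left(F,y \right)} = -3 + 6^{3} = -3 + 216 = 213$)
$L{\left(E \right)} = -3630$ ($L{\left(E \right)} = \left(-6\right) 605 = -3630$)
$\frac{1}{U + L{\left(O{\left(9,-11 \right)} \right)}} = \frac{1}{348761 - 3630} = \frac{1}{345131}$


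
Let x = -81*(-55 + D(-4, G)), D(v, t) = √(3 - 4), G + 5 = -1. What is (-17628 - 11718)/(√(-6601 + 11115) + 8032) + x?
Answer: 143574852489/32254255 - 81*I + 14673*√4514/32254255 ≈ 4451.4 - 81.0*I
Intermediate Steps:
G = -6 (G = -5 - 1 = -6)
D(v, t) = I (D(v, t) = √(-1) = I)
x = 4455 - 81*I (x = -81*(-55 + I) = 4455 - 81*I ≈ 4455.0 - 81.0*I)
(-17628 - 11718)/(√(-6601 + 11115) + 8032) + x = (-17628 - 11718)/(√(-6601 + 11115) + 8032) + (4455 - 81*I) = -29346/(√4514 + 8032) + (4455 - 81*I) = -29346/(8032 + √4514) + (4455 - 81*I) = 4455 - 29346/(8032 + √4514) - 81*I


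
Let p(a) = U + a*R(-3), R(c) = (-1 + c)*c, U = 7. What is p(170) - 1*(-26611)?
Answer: 28658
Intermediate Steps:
R(c) = c*(-1 + c)
p(a) = 7 + 12*a (p(a) = 7 + a*(-3*(-1 - 3)) = 7 + a*(-3*(-4)) = 7 + a*12 = 7 + 12*a)
p(170) - 1*(-26611) = (7 + 12*170) - 1*(-26611) = (7 + 2040) + 26611 = 2047 + 26611 = 28658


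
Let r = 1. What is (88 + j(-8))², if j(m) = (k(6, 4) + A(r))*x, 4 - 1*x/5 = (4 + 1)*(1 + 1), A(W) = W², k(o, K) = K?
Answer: 3844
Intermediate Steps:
x = -30 (x = 20 - 5*(4 + 1)*(1 + 1) = 20 - 25*2 = 20 - 5*10 = 20 - 50 = -30)
j(m) = -150 (j(m) = (4 + 1²)*(-30) = (4 + 1)*(-30) = 5*(-30) = -150)
(88 + j(-8))² = (88 - 150)² = (-62)² = 3844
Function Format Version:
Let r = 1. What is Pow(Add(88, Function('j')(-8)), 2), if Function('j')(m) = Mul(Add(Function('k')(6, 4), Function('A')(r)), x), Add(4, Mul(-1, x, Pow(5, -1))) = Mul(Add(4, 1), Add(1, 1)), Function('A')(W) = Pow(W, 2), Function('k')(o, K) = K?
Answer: 3844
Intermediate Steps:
x = -30 (x = Add(20, Mul(-5, Mul(Add(4, 1), Add(1, 1)))) = Add(20, Mul(-5, Mul(5, 2))) = Add(20, Mul(-5, 10)) = Add(20, -50) = -30)
Function('j')(m) = -150 (Function('j')(m) = Mul(Add(4, Pow(1, 2)), -30) = Mul(Add(4, 1), -30) = Mul(5, -30) = -150)
Pow(Add(88, Function('j')(-8)), 2) = Pow(Add(88, -150), 2) = Pow(-62, 2) = 3844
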